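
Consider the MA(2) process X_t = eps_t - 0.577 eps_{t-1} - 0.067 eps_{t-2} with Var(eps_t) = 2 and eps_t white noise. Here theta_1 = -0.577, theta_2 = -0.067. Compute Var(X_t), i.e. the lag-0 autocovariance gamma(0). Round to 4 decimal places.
\gamma(0) = 2.6748

For an MA(q) process X_t = eps_t + sum_i theta_i eps_{t-i} with
Var(eps_t) = sigma^2, the variance is
  gamma(0) = sigma^2 * (1 + sum_i theta_i^2).
  sum_i theta_i^2 = (-0.577)^2 + (-0.067)^2 = 0.332929 + 0.004489 = 0.337418.
  gamma(0) = 2 * (1 + 0.337418) = 2 * 1.337418 = 2.674836, which rounds to 2.6748.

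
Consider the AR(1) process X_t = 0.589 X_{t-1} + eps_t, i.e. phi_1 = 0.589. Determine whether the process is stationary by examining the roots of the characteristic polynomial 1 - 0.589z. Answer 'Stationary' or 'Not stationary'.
\text{Stationary}

The AR(p) characteristic polynomial is P(z) = 1 - 0.589z.
Stationarity requires all roots to lie outside the unit circle, i.e. |z| > 1 for every root.
This is linear in z: 1 + (-0.589) z = 0  =>  z = -1/(-0.589) = 1.697793,  |z| = 1.697793.
Moduli of all roots: 1.6978.
All moduli strictly greater than 1? Yes.
Verdict: Stationary.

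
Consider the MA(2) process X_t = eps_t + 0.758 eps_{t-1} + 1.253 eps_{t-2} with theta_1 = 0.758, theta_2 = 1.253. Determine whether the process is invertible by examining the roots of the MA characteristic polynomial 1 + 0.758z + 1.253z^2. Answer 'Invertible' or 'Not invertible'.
\text{Not invertible}

The MA(q) characteristic polynomial is P(z) = 1 + 0.758z + 1.253z^2.
Invertibility requires all roots to lie outside the unit circle, i.e. |z| > 1 for every root.
Set 1 + (0.758) z + (1.253) z^2 = 0, i.e. a z^2 + b z + c = 0 with a = 1.253, b = 0.758, c = 1.
Discriminant D = b^2 - 4ac = (0.758)^2 - 4*(1.253)*1 = 0.574564 - (5.012) = -4.437436.
D < 0, so the roots are the complex-conjugate pair z = (-b +/- i sqrt(-D)) / (2a) = -0.3025 +/- 0.8406i.
For a conjugate pair |z|^2 = z * conj(z) = (product of roots) = c/a = 1/(1.253) = 0.798085, so |z| = sqrt(0.798085) = 0.8934 for both roots.
Moduli of all roots: 0.8934, 0.8934.
All moduli strictly greater than 1? No.
Verdict: Not invertible.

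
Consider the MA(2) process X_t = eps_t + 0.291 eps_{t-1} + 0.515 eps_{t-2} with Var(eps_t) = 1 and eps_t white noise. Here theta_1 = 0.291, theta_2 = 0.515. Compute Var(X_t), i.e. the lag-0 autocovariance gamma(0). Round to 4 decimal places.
\gamma(0) = 1.3499

For an MA(q) process X_t = eps_t + sum_i theta_i eps_{t-i} with
Var(eps_t) = sigma^2, the variance is
  gamma(0) = sigma^2 * (1 + sum_i theta_i^2).
  sum_i theta_i^2 = (0.291)^2 + (0.515)^2 = 0.084681 + 0.265225 = 0.349906.
  gamma(0) = 1 * (1 + 0.349906) = 1 * 1.349906 = 1.349906, which rounds to 1.3499.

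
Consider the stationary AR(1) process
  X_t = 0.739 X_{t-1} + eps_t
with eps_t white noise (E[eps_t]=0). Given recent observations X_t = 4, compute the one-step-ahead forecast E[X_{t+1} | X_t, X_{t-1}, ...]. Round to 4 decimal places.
E[X_{t+1} \mid \mathcal F_t] = 2.9560

For an AR(p) model X_t = c + sum_i phi_i X_{t-i} + eps_t, the
one-step-ahead conditional mean is
  E[X_{t+1} | X_t, ...] = c + sum_i phi_i X_{t+1-i}.
Substitute known values:
  E[X_{t+1} | ...] = (0.739) * (4)
                   = 2.9560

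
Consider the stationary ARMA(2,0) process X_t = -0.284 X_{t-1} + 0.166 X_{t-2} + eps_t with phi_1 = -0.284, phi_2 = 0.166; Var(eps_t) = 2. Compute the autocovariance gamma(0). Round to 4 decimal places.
\gamma(0) = 2.3264

Multiply the model equation by X_{t-k} and take expectations. With theta_0 = psi_0 = 1 and psi_j the MA(infinity) weights, this gives
  gamma(k) - sum_i phi_i gamma(k-i) = c_k,
  c_k = sigma^2 * sum_{j=k..q} theta_j psi_{j-k}   (c_k = 0 for k > q),
using gamma(-m) = gamma(m).
Pure AR (q = 0): c_0 = sigma^2 = 2, c_k = 0 for k >= 1.
Equations for k = 0, 1, 2 (AR order 2, c_2 = 0):
  (E0) gamma(0) = phi_1 gamma(1) + phi_2 gamma(2) + c_0
  (E1) gamma(1) = phi_1 gamma(0) + phi_2 gamma(1) + c_1
  (E2) gamma(2) = phi_1 gamma(1) + phi_2 gamma(0)
From (E1): gamma(1) = A gamma(0) + B with
  A = phi_1 / (1 - phi_2) = -0.284 / 0.834 = -0.340528,   B = c_1 / (1 - phi_2) = 0 / 0.834 = 0.
Insert (E2) into (E0): gamma(0) (1 - phi_2^2) = phi_1 (1 + phi_2) gamma(1) + c_0.
  phi_1 (1 + phi_2) = (-0.284)(1.166) = -0.331144,   1 - phi_2^2 = 0.972444.
Replace gamma(1) by A gamma(0) + B and collect gamma(0):
  gamma(0) [0.972444 - (-0.331144)(-0.340528)] = c_0 = 2
  gamma(0) * 0.85968 = 2
  gamma(0) = 2 / 0.85968 = 2.326446.
Therefore gamma(0) = 2.3264 (to 4 decimal places).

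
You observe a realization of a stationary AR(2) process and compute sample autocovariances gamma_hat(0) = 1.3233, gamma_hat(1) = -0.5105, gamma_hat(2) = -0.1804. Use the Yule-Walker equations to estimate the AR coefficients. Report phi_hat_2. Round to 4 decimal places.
\hat\phi_{2} = -0.3350

The Yule-Walker equations for an AR(p) process read, in matrix form,
  Gamma_p phi = r_p,   with   (Gamma_p)_{ij} = gamma(|i - j|),
                       (r_p)_i = gamma(i),   i,j = 1..p.
Substitute the sample gammas (Toeplitz matrix and right-hand side of size 2):
  Gamma_p = [[1.3233, -0.5105], [-0.5105, 1.3233]]
  r_p     = [-0.5105, -0.1804]
Written out:
  1.3233 phi_1 - 0.5105 phi_2 = -0.5105
  -0.5105 phi_1 + 1.3233 phi_2 = -0.1804
Solve by Cramer's rule:
  det = gamma(0)^2 - gamma(1)^2 = (1.3233)^2 - (-0.5105)^2 = 1.75112289 - 0.26061025 = 1.49051264
  phi_hat_1 = [gamma(1) gamma(0) - gamma(1) gamma(2)] / det = [(-0.5105)(1.3233) - (-0.5105)(-0.1804)] / 1.49051264 = -0.76763885 / 1.49051264 = -0.515
  phi_hat_2 = [gamma(0) gamma(2) - gamma(1)^2] / det = [(1.3233)(-0.1804) - (-0.5105)^2] / 1.49051264 = -0.49933357 / 1.49051264 = -0.335
So phi_hat = [-0.5150, -0.3350].
Therefore phi_hat_2 = -0.3350.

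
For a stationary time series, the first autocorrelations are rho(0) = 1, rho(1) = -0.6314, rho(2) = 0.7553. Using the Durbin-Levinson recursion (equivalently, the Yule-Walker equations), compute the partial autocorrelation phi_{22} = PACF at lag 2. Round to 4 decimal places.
\phi_{22} = 0.5931

The PACF at lag k is phi_{kk}, the last component of the solution
to the Yule-Walker system G_k phi = r_k where
  (G_k)_{ij} = rho(|i - j|), (r_k)_i = rho(i), i,j = 1..k.
Equivalently, Durbin-Levinson gives phi_{kk} iteratively:
  phi_{11} = rho(1)
  phi_{kk} = [rho(k) - sum_{j=1..k-1} phi_{k-1,j} rho(k-j)]
            / [1 - sum_{j=1..k-1} phi_{k-1,j} rho(j)],
  phi_{k,j} = phi_{k-1,j} - phi_{kk} phi_{k-1,k-j},  j = 1..k-1.
Step k = 1:
  phi_11 = rho(1) = -0.6314.
Step k = 2:
  phi_22 = [rho(2) - phi_11 rho(1)] / [1 - phi_11 rho(1)] = [0.7553 - (-0.6314)(-0.6314)] / [1 - (-0.6314)(-0.6314)]
         = 0.35663404 / 0.60133404 = 0.5931.
Therefore phi_{22} = 0.5931.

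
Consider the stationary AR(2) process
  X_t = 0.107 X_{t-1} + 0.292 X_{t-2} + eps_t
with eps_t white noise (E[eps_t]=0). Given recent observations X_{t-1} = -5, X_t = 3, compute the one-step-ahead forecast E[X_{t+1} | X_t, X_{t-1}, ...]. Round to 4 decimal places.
E[X_{t+1} \mid \mathcal F_t] = -1.1390

For an AR(p) model X_t = c + sum_i phi_i X_{t-i} + eps_t, the
one-step-ahead conditional mean is
  E[X_{t+1} | X_t, ...] = c + sum_i phi_i X_{t+1-i}.
Substitute known values:
  E[X_{t+1} | ...] = (0.107) * (3) + (0.292) * (-5)
                   = -1.1390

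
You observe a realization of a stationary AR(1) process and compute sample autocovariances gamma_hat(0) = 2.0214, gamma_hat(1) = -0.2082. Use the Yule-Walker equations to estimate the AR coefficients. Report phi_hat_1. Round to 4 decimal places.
\hat\phi_{1} = -0.1030

The Yule-Walker equations for an AR(p) process read, in matrix form,
  Gamma_p phi = r_p,   with   (Gamma_p)_{ij} = gamma(|i - j|),
                       (r_p)_i = gamma(i),   i,j = 1..p.
Substitute the sample gammas (Toeplitz matrix and right-hand side of size 1):
  Gamma_p = [[2.0214]]
  r_p     = [-0.2082]
With p = 1 this is the single equation gamma(0) phi_1 = gamma(1):
  phi_hat_1 = gamma(1) / gamma(0) = -0.2082 / 2.0214 = -0.1030.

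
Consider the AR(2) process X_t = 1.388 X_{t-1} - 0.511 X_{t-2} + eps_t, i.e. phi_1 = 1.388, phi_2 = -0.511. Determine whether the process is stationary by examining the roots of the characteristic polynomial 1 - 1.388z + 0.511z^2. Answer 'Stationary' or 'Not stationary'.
\text{Stationary}

The AR(p) characteristic polynomial is P(z) = 1 - 1.388z + 0.511z^2.
Stationarity requires all roots to lie outside the unit circle, i.e. |z| > 1 for every root.
Set 1 + (-1.388) z + (0.511) z^2 = 0, i.e. a z^2 + b z + c = 0 with a = 0.511, b = -1.388, c = 1.
Discriminant D = b^2 - 4ac = (-1.388)^2 - 4*(0.511)*1 = 1.926544 - (2.044) = -0.117456.
D < 0, so the roots are the complex-conjugate pair z = (-b +/- i sqrt(-D)) / (2a) = 1.3581 +/- 0.3353i.
For a conjugate pair |z|^2 = z * conj(z) = (product of roots) = c/a = 1/(0.511) = 1.956947, so |z| = sqrt(1.956947) = 1.3989 for both roots.
Moduli of all roots: 1.3989, 1.3989.
All moduli strictly greater than 1? Yes.
Verdict: Stationary.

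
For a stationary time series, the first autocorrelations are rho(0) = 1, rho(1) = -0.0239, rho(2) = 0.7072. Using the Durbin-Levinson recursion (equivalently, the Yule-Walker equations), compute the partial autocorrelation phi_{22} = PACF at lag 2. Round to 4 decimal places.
\phi_{22} = 0.7070

The PACF at lag k is phi_{kk}, the last component of the solution
to the Yule-Walker system G_k phi = r_k where
  (G_k)_{ij} = rho(|i - j|), (r_k)_i = rho(i), i,j = 1..k.
Equivalently, Durbin-Levinson gives phi_{kk} iteratively:
  phi_{11} = rho(1)
  phi_{kk} = [rho(k) - sum_{j=1..k-1} phi_{k-1,j} rho(k-j)]
            / [1 - sum_{j=1..k-1} phi_{k-1,j} rho(j)],
  phi_{k,j} = phi_{k-1,j} - phi_{kk} phi_{k-1,k-j},  j = 1..k-1.
Step k = 1:
  phi_11 = rho(1) = -0.0239.
Step k = 2:
  phi_22 = [rho(2) - phi_11 rho(1)] / [1 - phi_11 rho(1)] = [0.7072 - (-0.0239)(-0.0239)] / [1 - (-0.0239)(-0.0239)]
         = 0.70662879 / 0.99942879 = 0.707.
Therefore phi_{22} = 0.7070.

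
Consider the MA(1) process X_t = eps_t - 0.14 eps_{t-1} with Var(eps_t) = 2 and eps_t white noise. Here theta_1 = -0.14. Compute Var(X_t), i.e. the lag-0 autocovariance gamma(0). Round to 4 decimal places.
\gamma(0) = 2.0392

For an MA(q) process X_t = eps_t + sum_i theta_i eps_{t-i} with
Var(eps_t) = sigma^2, the variance is
  gamma(0) = sigma^2 * (1 + sum_i theta_i^2).
  sum_i theta_i^2 = (-0.14)^2 = 0.0196.
  gamma(0) = 2 * (1 + 0.0196) = 2 * 1.0196 = 2.0392.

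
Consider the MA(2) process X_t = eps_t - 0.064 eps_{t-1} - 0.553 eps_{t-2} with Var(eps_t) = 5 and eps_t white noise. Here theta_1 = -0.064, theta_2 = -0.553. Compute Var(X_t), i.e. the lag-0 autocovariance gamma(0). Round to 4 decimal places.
\gamma(0) = 6.5495

For an MA(q) process X_t = eps_t + sum_i theta_i eps_{t-i} with
Var(eps_t) = sigma^2, the variance is
  gamma(0) = sigma^2 * (1 + sum_i theta_i^2).
  sum_i theta_i^2 = (-0.064)^2 + (-0.553)^2 = 0.004096 + 0.305809 = 0.309905.
  gamma(0) = 5 * (1 + 0.309905) = 5 * 1.309905 = 6.549525, which rounds to 6.5495.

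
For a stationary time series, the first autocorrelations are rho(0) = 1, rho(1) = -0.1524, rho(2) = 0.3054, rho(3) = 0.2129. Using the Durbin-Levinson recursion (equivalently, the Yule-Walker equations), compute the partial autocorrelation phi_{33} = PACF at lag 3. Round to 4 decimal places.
\phi_{33} = 0.3240

The PACF at lag k is phi_{kk}, the last component of the solution
to the Yule-Walker system G_k phi = r_k where
  (G_k)_{ij} = rho(|i - j|), (r_k)_i = rho(i), i,j = 1..k.
Equivalently, Durbin-Levinson gives phi_{kk} iteratively:
  phi_{11} = rho(1)
  phi_{kk} = [rho(k) - sum_{j=1..k-1} phi_{k-1,j} rho(k-j)]
            / [1 - sum_{j=1..k-1} phi_{k-1,j} rho(j)],
  phi_{k,j} = phi_{k-1,j} - phi_{kk} phi_{k-1,k-j},  j = 1..k-1.
Step k = 1:
  phi_11 = rho(1) = -0.1524.
Step k = 2:
  phi_22 = [rho(2) - phi_11 rho(1)] / [1 - phi_11 rho(1)] = [0.3054 - (-0.1524)(-0.1524)] / [1 - (-0.1524)(-0.1524)]
         = 0.28217424 / 0.97677424 = 0.288884.
  Update: phi_21 = phi_11 - phi_22 phi_11 = -0.1524 - (0.288884)(-0.1524) = -0.108374.
Step k = 3:
  phi_33 = [rho(3) - phi_21 rho(2) - phi_22 rho(1)] / [1 - phi_21 rho(1) - phi_22 rho(2)]
    numerator   = 0.2129 - (-0.108374)(0.3054) - (0.288884)(-0.1524) = 0.29002334
    denominator = 1 - (-0.108374)(-0.1524) - (0.288884)(0.3054) = 0.89525868
  phi_33 = 0.29002334 / 0.89525868 = 0.324.
Therefore phi_{33} = 0.3240.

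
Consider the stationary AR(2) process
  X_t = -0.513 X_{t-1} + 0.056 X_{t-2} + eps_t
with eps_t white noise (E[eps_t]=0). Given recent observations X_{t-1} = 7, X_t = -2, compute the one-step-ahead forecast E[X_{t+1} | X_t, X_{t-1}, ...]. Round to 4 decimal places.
E[X_{t+1} \mid \mathcal F_t] = 1.4180

For an AR(p) model X_t = c + sum_i phi_i X_{t-i} + eps_t, the
one-step-ahead conditional mean is
  E[X_{t+1} | X_t, ...] = c + sum_i phi_i X_{t+1-i}.
Substitute known values:
  E[X_{t+1} | ...] = (-0.513) * (-2) + (0.056) * (7)
                   = 1.4180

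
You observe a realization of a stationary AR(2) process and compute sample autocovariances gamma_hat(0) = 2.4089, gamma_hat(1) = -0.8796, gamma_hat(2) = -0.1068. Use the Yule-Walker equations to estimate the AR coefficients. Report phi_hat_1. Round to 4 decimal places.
\hat\phi_{1} = -0.4400

The Yule-Walker equations for an AR(p) process read, in matrix form,
  Gamma_p phi = r_p,   with   (Gamma_p)_{ij} = gamma(|i - j|),
                       (r_p)_i = gamma(i),   i,j = 1..p.
Substitute the sample gammas (Toeplitz matrix and right-hand side of size 2):
  Gamma_p = [[2.4089, -0.8796], [-0.8796, 2.4089]]
  r_p     = [-0.8796, -0.1068]
Written out:
  2.4089 phi_1 - 0.8796 phi_2 = -0.8796
  -0.8796 phi_1 + 2.4089 phi_2 = -0.1068
Solve by Cramer's rule:
  det = gamma(0)^2 - gamma(1)^2 = (2.4089)^2 - (-0.8796)^2 = 5.80279921 - 0.77369616 = 5.02910305
  phi_hat_1 = [gamma(1) gamma(0) - gamma(1) gamma(2)] / det = [(-0.8796)(2.4089) - (-0.8796)(-0.1068)] / 5.02910305 = -2.21280972 / 5.02910305 = -0.44
  phi_hat_2 = [gamma(0) gamma(2) - gamma(1)^2] / det = [(2.4089)(-0.1068) - (-0.8796)^2] / 5.02910305 = -1.03096668 / 5.02910305 = -0.205
So phi_hat = [-0.4400, -0.2050].
Therefore phi_hat_1 = -0.4400.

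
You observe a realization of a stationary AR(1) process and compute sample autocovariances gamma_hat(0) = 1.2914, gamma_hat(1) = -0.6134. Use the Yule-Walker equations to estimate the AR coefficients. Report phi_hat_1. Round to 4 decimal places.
\hat\phi_{1} = -0.4750

The Yule-Walker equations for an AR(p) process read, in matrix form,
  Gamma_p phi = r_p,   with   (Gamma_p)_{ij} = gamma(|i - j|),
                       (r_p)_i = gamma(i),   i,j = 1..p.
Substitute the sample gammas (Toeplitz matrix and right-hand side of size 1):
  Gamma_p = [[1.2914]]
  r_p     = [-0.6134]
With p = 1 this is the single equation gamma(0) phi_1 = gamma(1):
  phi_hat_1 = gamma(1) / gamma(0) = -0.6134 / 1.2914 = -0.4750.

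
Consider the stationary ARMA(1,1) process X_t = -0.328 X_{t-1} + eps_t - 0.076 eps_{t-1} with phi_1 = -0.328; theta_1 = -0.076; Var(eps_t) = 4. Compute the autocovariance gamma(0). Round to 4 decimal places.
\gamma(0) = 4.7316

Multiply the model equation by X_{t-k} and take expectations. With theta_0 = psi_0 = 1 and psi_j the MA(infinity) weights, this gives
  gamma(k) - sum_i phi_i gamma(k-i) = c_k,
  c_k = sigma^2 * sum_{j=k..q} theta_j psi_{j-k}   (c_k = 0 for k > q),
using gamma(-m) = gamma(m).
psi-weights needed (psi_j = theta_j + sum_i phi_i psi_{j-i}):
  psi_1 = theta_1 + phi_1 = -0.076 + (-0.328) = -0.404
Right-hand sides:
  c_0 = sigma^2 (1 + theta_1 psi_1) = 4 * (1 + (-0.076)(-0.404)) = 4 * 1.030704 = 4.122816
  c_1 = sigma^2 theta_1 = 4 * (-0.076) = -0.304
  c_2 = 0
Equations for k = 0 and k = 1 (AR order 1):
  gamma(0) = phi_1 gamma(1) + c_0
  gamma(1) = phi_1 gamma(0) + c_1
Substituting the second into the first: gamma(0) (1 - phi_1^2) = c_0 + phi_1 c_1, so
  gamma(0) = (c_0 + phi_1 c_1) / (1 - phi_1^2) = (4.122816 + (-0.328)(-0.304)) / (1 - (-0.328)^2) = 4.222528 / 0.892416 = 4.731569.
Therefore gamma(0) = 4.7316 (to 4 decimal places).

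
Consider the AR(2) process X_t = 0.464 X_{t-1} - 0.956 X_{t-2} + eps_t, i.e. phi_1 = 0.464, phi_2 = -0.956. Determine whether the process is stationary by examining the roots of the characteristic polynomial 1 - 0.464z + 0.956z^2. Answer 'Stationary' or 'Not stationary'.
\text{Stationary}

The AR(p) characteristic polynomial is P(z) = 1 - 0.464z + 0.956z^2.
Stationarity requires all roots to lie outside the unit circle, i.e. |z| > 1 for every root.
Set 1 + (-0.464) z + (0.956) z^2 = 0, i.e. a z^2 + b z + c = 0 with a = 0.956, b = -0.464, c = 1.
Discriminant D = b^2 - 4ac = (-0.464)^2 - 4*(0.956)*1 = 0.215296 - (3.824) = -3.608704.
D < 0, so the roots are the complex-conjugate pair z = (-b +/- i sqrt(-D)) / (2a) = 0.2427 +/- 0.9935i.
For a conjugate pair |z|^2 = z * conj(z) = (product of roots) = c/a = 1/(0.956) = 1.046025, so |z| = sqrt(1.046025) = 1.0228 for both roots.
Moduli of all roots: 1.0228, 1.0228.
All moduli strictly greater than 1? Yes.
Verdict: Stationary.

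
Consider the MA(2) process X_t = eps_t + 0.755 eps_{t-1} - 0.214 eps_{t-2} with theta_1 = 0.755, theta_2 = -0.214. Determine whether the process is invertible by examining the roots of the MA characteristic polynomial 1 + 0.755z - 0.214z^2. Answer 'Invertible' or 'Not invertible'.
\text{Invertible}

The MA(q) characteristic polynomial is P(z) = 1 + 0.755z - 0.214z^2.
Invertibility requires all roots to lie outside the unit circle, i.e. |z| > 1 for every root.
Set 1 + (0.755) z + (-0.214) z^2 = 0, i.e. a z^2 + b z + c = 0 with a = -0.214, b = 0.755, c = 1.
Discriminant D = b^2 - 4ac = (0.755)^2 - 4*(-0.214)*1 = 0.570025 - (-0.856) = 1.426025.
D >= 0, so the roots are real: z = (-b +/- sqrt(D)) / (2a) = (-0.755 +/- 1.194163) / (-0.428).
  z_1 = (-0.755 + 1.194163) / (-0.428) = -1.0261,   |z_1| = 1.0261.
  z_2 = (-0.755 - 1.194163) / (-0.428) = 4.5541,   |z_2| = 4.5541.
Moduli of all roots: 1.0261, 4.5541.
All moduli strictly greater than 1? Yes.
Verdict: Invertible.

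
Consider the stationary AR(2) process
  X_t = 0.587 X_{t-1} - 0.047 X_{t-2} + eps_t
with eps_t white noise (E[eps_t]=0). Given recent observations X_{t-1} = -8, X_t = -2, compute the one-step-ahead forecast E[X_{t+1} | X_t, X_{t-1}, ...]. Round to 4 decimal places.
E[X_{t+1} \mid \mathcal F_t] = -0.7980

For an AR(p) model X_t = c + sum_i phi_i X_{t-i} + eps_t, the
one-step-ahead conditional mean is
  E[X_{t+1} | X_t, ...] = c + sum_i phi_i X_{t+1-i}.
Substitute known values:
  E[X_{t+1} | ...] = (0.587) * (-2) + (-0.047) * (-8)
                   = -0.7980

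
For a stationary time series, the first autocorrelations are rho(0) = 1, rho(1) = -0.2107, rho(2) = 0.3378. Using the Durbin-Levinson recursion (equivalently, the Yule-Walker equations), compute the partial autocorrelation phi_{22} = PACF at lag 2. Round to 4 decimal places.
\phi_{22} = 0.3070

The PACF at lag k is phi_{kk}, the last component of the solution
to the Yule-Walker system G_k phi = r_k where
  (G_k)_{ij} = rho(|i - j|), (r_k)_i = rho(i), i,j = 1..k.
Equivalently, Durbin-Levinson gives phi_{kk} iteratively:
  phi_{11} = rho(1)
  phi_{kk} = [rho(k) - sum_{j=1..k-1} phi_{k-1,j} rho(k-j)]
            / [1 - sum_{j=1..k-1} phi_{k-1,j} rho(j)],
  phi_{k,j} = phi_{k-1,j} - phi_{kk} phi_{k-1,k-j},  j = 1..k-1.
Step k = 1:
  phi_11 = rho(1) = -0.2107.
Step k = 2:
  phi_22 = [rho(2) - phi_11 rho(1)] / [1 - phi_11 rho(1)] = [0.3378 - (-0.2107)(-0.2107)] / [1 - (-0.2107)(-0.2107)]
         = 0.29340551 / 0.95560551 = 0.307.
Therefore phi_{22} = 0.3070.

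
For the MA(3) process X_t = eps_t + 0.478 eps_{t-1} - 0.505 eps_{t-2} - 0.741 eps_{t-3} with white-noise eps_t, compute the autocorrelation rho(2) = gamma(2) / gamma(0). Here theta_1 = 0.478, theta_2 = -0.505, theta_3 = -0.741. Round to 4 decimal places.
\rho(2) = -0.4227

For an MA(q) process with theta_0 = 1, the autocovariance is
  gamma(k) = sigma^2 * sum_{i=0..q-k} theta_i * theta_{i+k},
and rho(k) = gamma(k) / gamma(0). Sigma^2 cancels.
  numerator   = (1)*(-0.505) + (0.478)*(-0.741) = -0.859198.
  denominator = (1)^2 + (0.478)^2 + (-0.505)^2 + (-0.741)^2 = 2.03259.
  rho(2) = -0.859198 / 2.03259 = -0.4227.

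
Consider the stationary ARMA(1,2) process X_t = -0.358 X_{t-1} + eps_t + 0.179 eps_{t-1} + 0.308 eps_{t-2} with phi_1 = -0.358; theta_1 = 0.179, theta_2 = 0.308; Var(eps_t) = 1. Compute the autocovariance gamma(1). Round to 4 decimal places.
\gamma(1) = -0.3025

Multiply the model equation by X_{t-k} and take expectations. With theta_0 = psi_0 = 1 and psi_j the MA(infinity) weights, this gives
  gamma(k) - sum_i phi_i gamma(k-i) = c_k,
  c_k = sigma^2 * sum_{j=k..q} theta_j psi_{j-k}   (c_k = 0 for k > q),
using gamma(-m) = gamma(m).
psi-weights needed (psi_j = theta_j + sum_i phi_i psi_{j-i}):
  psi_1 = theta_1 + phi_1 = 0.179 + (-0.358) = -0.179
  psi_2 = theta_2 + phi_1 psi_1 = 0.308 + (-0.358)(-0.179) = 0.372082
Right-hand sides:
  c_0 = sigma^2 (1 + theta_1 psi_1 + theta_2 psi_2) = 1 * (1 + (0.179)(-0.179) + (0.308)(0.372082)) = 1 * 1.08256 = 1.08256
  c_1 = sigma^2 (theta_1 + theta_2 psi_1) = 1 * (0.179 + (0.308)(-0.179)) = 0.123868
  c_2 = sigma^2 theta_2 = 1 * (0.308) = 0.308
Equations for k = 0 and k = 1 (AR order 1):
  gamma(0) = phi_1 gamma(1) + c_0
  gamma(1) = phi_1 gamma(0) + c_1
Substituting the second into the first: gamma(0) (1 - phi_1^2) = c_0 + phi_1 c_1, so
  gamma(0) = (c_0 + phi_1 c_1) / (1 - phi_1^2) = (1.08256 + (-0.358)(0.123868)) / (1 - (-0.358)^2) = 1.038216 / 0.871836 = 1.190838.
  gamma(1) = phi_1 gamma(0) + c_1 = (-0.358)(1.190838) + (0.123868) = -0.302452.
Therefore gamma(1) = -0.3025 (to 4 decimal places).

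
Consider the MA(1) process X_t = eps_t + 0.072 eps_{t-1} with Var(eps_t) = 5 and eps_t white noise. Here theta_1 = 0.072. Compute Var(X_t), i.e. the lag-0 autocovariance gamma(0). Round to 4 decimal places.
\gamma(0) = 5.0259

For an MA(q) process X_t = eps_t + sum_i theta_i eps_{t-i} with
Var(eps_t) = sigma^2, the variance is
  gamma(0) = sigma^2 * (1 + sum_i theta_i^2).
  sum_i theta_i^2 = (0.072)^2 = 0.005184.
  gamma(0) = 5 * (1 + 0.005184) = 5 * 1.005184 = 5.02592, which rounds to 5.0259.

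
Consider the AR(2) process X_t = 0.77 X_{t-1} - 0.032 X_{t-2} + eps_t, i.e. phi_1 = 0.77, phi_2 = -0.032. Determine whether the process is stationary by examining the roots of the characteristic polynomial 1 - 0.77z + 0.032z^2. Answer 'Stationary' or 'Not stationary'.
\text{Stationary}

The AR(p) characteristic polynomial is P(z) = 1 - 0.77z + 0.032z^2.
Stationarity requires all roots to lie outside the unit circle, i.e. |z| > 1 for every root.
Set 1 + (-0.77) z + (0.032) z^2 = 0, i.e. a z^2 + b z + c = 0 with a = 0.032, b = -0.77, c = 1.
Discriminant D = b^2 - 4ac = (-0.77)^2 - 4*(0.032)*1 = 0.5929 - (0.128) = 0.4649.
D >= 0, so the roots are real: z = (-b +/- sqrt(D)) / (2a) = (0.77 +/- 0.681836) / (0.064).
  z_1 = (0.77 + 0.681836) / (0.064) = 22.6849,   |z_1| = 22.6849.
  z_2 = (0.77 - 0.681836) / (0.064) = 1.3776,   |z_2| = 1.3776.
Moduli of all roots: 22.6849, 1.3776.
All moduli strictly greater than 1? Yes.
Verdict: Stationary.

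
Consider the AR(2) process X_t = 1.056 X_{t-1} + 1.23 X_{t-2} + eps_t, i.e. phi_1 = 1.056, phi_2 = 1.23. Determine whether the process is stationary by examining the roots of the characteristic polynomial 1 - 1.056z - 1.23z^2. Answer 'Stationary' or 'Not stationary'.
\text{Not stationary}

The AR(p) characteristic polynomial is P(z) = 1 - 1.056z - 1.23z^2.
Stationarity requires all roots to lie outside the unit circle, i.e. |z| > 1 for every root.
Set 1 + (-1.056) z + (-1.23) z^2 = 0, i.e. a z^2 + b z + c = 0 with a = -1.23, b = -1.056, c = 1.
Discriminant D = b^2 - 4ac = (-1.056)^2 - 4*(-1.23)*1 = 1.115136 - (-4.92) = 6.035136.
D >= 0, so the roots are real: z = (-b +/- sqrt(D)) / (2a) = (1.056 +/- 2.456651) / (-2.46).
  z_1 = (1.056 + 2.456651) / (-2.46) = -1.4279,   |z_1| = 1.4279.
  z_2 = (1.056 - 2.456651) / (-2.46) = 0.5694,   |z_2| = 0.5694.
Moduli of all roots: 1.4279, 0.5694.
All moduli strictly greater than 1? No.
Verdict: Not stationary.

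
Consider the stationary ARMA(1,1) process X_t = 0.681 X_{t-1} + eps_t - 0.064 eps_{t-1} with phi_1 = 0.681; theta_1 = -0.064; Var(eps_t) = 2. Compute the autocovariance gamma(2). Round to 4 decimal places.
\gamma(2) = 1.4988

Multiply the model equation by X_{t-k} and take expectations. With theta_0 = psi_0 = 1 and psi_j the MA(infinity) weights, this gives
  gamma(k) - sum_i phi_i gamma(k-i) = c_k,
  c_k = sigma^2 * sum_{j=k..q} theta_j psi_{j-k}   (c_k = 0 for k > q),
using gamma(-m) = gamma(m).
psi-weights needed (psi_j = theta_j + sum_i phi_i psi_{j-i}):
  psi_1 = theta_1 + phi_1 = -0.064 + (0.681) = 0.617
Right-hand sides:
  c_0 = sigma^2 (1 + theta_1 psi_1) = 2 * (1 + (-0.064)(0.617)) = 2 * 0.960512 = 1.921024
  c_1 = sigma^2 theta_1 = 2 * (-0.064) = -0.128
  c_2 = 0
Equations for k = 0 and k = 1 (AR order 1):
  gamma(0) = phi_1 gamma(1) + c_0
  gamma(1) = phi_1 gamma(0) + c_1
Substituting the second into the first: gamma(0) (1 - phi_1^2) = c_0 + phi_1 c_1, so
  gamma(0) = (c_0 + phi_1 c_1) / (1 - phi_1^2) = (1.921024 + (0.681)(-0.128)) / (1 - (0.681)^2) = 1.833856 / 0.536239 = 3.419848.
  gamma(1) = phi_1 gamma(0) + c_1 = (0.681)(3.419848) + (-0.128) = 2.200917.
For k = 2 (> q): gamma(2) = phi_1 gamma(1) = (0.681)(2.200917) = 1.498824.
Therefore gamma(2) = 1.4988 (to 4 decimal places).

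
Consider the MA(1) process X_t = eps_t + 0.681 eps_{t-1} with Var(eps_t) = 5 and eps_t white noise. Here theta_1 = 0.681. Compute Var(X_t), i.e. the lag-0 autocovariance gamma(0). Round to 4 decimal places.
\gamma(0) = 7.3188

For an MA(q) process X_t = eps_t + sum_i theta_i eps_{t-i} with
Var(eps_t) = sigma^2, the variance is
  gamma(0) = sigma^2 * (1 + sum_i theta_i^2).
  sum_i theta_i^2 = (0.681)^2 = 0.463761.
  gamma(0) = 5 * (1 + 0.463761) = 5 * 1.463761 = 7.318805, which rounds to 7.3188.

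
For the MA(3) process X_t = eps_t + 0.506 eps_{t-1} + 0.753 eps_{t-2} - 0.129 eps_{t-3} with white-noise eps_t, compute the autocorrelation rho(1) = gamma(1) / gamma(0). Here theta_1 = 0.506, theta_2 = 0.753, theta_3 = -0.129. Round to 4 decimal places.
\rho(1) = 0.4294

For an MA(q) process with theta_0 = 1, the autocovariance is
  gamma(k) = sigma^2 * sum_{i=0..q-k} theta_i * theta_{i+k},
and rho(k) = gamma(k) / gamma(0). Sigma^2 cancels.
  numerator   = (1)*(0.506) + (0.506)*(0.753) + (0.753)*(-0.129) = 0.789881.
  denominator = (1)^2 + (0.506)^2 + (0.753)^2 + (-0.129)^2 = 1.839686.
  rho(1) = 0.789881 / 1.839686 = 0.4294.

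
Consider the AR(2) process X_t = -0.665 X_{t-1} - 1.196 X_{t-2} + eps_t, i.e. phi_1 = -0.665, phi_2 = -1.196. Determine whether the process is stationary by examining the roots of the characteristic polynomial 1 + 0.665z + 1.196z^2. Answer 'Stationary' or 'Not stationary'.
\text{Not stationary}

The AR(p) characteristic polynomial is P(z) = 1 + 0.665z + 1.196z^2.
Stationarity requires all roots to lie outside the unit circle, i.e. |z| > 1 for every root.
Set 1 + (0.665) z + (1.196) z^2 = 0, i.e. a z^2 + b z + c = 0 with a = 1.196, b = 0.665, c = 1.
Discriminant D = b^2 - 4ac = (0.665)^2 - 4*(1.196)*1 = 0.442225 - (4.784) = -4.341775.
D < 0, so the roots are the complex-conjugate pair z = (-b +/- i sqrt(-D)) / (2a) = -0.278 +/- 0.8711i.
For a conjugate pair |z|^2 = z * conj(z) = (product of roots) = c/a = 1/(1.196) = 0.83612, so |z| = sqrt(0.83612) = 0.9144 for both roots.
Moduli of all roots: 0.9144, 0.9144.
All moduli strictly greater than 1? No.
Verdict: Not stationary.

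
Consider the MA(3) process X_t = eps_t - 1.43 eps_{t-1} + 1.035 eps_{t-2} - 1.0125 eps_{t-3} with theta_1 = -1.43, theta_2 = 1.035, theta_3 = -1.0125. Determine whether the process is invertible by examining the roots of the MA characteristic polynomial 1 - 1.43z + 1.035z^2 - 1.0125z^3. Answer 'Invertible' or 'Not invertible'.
\text{Not invertible}

The MA(q) characteristic polynomial is P(z) = 1 - 1.43z + 1.035z^2 - 1.0125z^3.
Invertibility requires all roots to lie outside the unit circle, i.e. |z| > 1 for every root.
Degree 3: look for a simple real root z0 first, then factor out (1 - z/z0) and solve the remaining quadratic.
Testing z0 = 0.8: P(0.8) = 1 + (-1.43)(0.8) + (1.035)(0.8)^2 + (-1.0125)(0.8)^3
  = 1 + (-1.144) + (0.6624) + (-0.5184) = 0.  So z_0 = 0.8 is a root, |z_0| = 0.8.
Divide out the factor (1 - 1.25 z) = (1 - z/z0) (since 1/z0 = 1.25):
  P(z) = (1 - 1.25 z)(1 + (-0.18) z + (0.81) z^2)
  [check: z-coef -0.18 - (1.25) = -1.43; z^2-coef 0.81 - (1.25)(-0.18) = 1.035; z^3-coef -(1.25)(0.81) = -1.0125.]
Remaining roots from the quadratic factor 1 + (-0.18) z + (0.81) z^2:
  Set 1 + (-0.18) z + (0.81) z^2 = 0, i.e. a z^2 + b z + c = 0 with a = 0.81, b = -0.18, c = 1.
  Discriminant D = b^2 - 4ac = (-0.18)^2 - 4*(0.81)*1 = 0.0324 - (3.24) = -3.2076.
  D < 0, so the roots are the complex-conjugate pair z = (-b +/- i sqrt(-D)) / (2a) = 0.1111 +/- 1.1055i.
  For a conjugate pair |z|^2 = z * conj(z) = (product of roots) = c/a = 1/(0.81) = 1.234568, so |z| = sqrt(1.234568) = 1.1111 for both roots.
Moduli of all roots: 0.8000, 1.1111, 1.1111.
All moduli strictly greater than 1? No.
Verdict: Not invertible.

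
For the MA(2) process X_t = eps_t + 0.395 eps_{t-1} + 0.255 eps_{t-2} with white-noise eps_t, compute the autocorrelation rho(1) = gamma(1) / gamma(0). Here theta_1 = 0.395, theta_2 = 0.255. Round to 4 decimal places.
\rho(1) = 0.4060

For an MA(q) process with theta_0 = 1, the autocovariance is
  gamma(k) = sigma^2 * sum_{i=0..q-k} theta_i * theta_{i+k},
and rho(k) = gamma(k) / gamma(0). Sigma^2 cancels.
  numerator   = (1)*(0.395) + (0.395)*(0.255) = 0.495725.
  denominator = (1)^2 + (0.395)^2 + (0.255)^2 = 1.22105.
  rho(1) = 0.495725 / 1.22105 = 0.4060.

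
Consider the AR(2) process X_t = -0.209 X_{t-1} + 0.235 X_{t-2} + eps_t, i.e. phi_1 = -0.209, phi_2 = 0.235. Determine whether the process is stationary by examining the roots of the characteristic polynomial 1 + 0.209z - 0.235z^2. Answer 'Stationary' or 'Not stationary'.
\text{Stationary}

The AR(p) characteristic polynomial is P(z) = 1 + 0.209z - 0.235z^2.
Stationarity requires all roots to lie outside the unit circle, i.e. |z| > 1 for every root.
Set 1 + (0.209) z + (-0.235) z^2 = 0, i.e. a z^2 + b z + c = 0 with a = -0.235, b = 0.209, c = 1.
Discriminant D = b^2 - 4ac = (0.209)^2 - 4*(-0.235)*1 = 0.043681 - (-0.94) = 0.983681.
D >= 0, so the roots are real: z = (-b +/- sqrt(D)) / (2a) = (-0.209 +/- 0.991807) / (-0.47).
  z_1 = (-0.209 + 0.991807) / (-0.47) = -1.6655,   |z_1| = 1.6655.
  z_2 = (-0.209 - 0.991807) / (-0.47) = 2.5549,   |z_2| = 2.5549.
Moduli of all roots: 1.6655, 2.5549.
All moduli strictly greater than 1? Yes.
Verdict: Stationary.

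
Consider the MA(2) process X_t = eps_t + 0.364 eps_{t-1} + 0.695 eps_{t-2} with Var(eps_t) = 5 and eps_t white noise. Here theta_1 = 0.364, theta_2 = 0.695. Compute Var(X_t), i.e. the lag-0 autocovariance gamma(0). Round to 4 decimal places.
\gamma(0) = 8.0776

For an MA(q) process X_t = eps_t + sum_i theta_i eps_{t-i} with
Var(eps_t) = sigma^2, the variance is
  gamma(0) = sigma^2 * (1 + sum_i theta_i^2).
  sum_i theta_i^2 = (0.364)^2 + (0.695)^2 = 0.132496 + 0.483025 = 0.615521.
  gamma(0) = 5 * (1 + 0.615521) = 5 * 1.615521 = 8.077605, which rounds to 8.0776.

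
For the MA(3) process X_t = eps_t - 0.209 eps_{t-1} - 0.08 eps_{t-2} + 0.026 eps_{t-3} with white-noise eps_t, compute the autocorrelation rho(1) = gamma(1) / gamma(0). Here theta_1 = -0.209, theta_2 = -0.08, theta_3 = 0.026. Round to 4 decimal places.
\rho(1) = -0.1850

For an MA(q) process with theta_0 = 1, the autocovariance is
  gamma(k) = sigma^2 * sum_{i=0..q-k} theta_i * theta_{i+k},
and rho(k) = gamma(k) / gamma(0). Sigma^2 cancels.
  numerator   = (1)*(-0.209) + (-0.209)*(-0.08) + (-0.08)*(0.026) = -0.19436.
  denominator = (1)^2 + (-0.209)^2 + (-0.08)^2 + (0.026)^2 = 1.050757.
  rho(1) = -0.19436 / 1.050757 = -0.1850.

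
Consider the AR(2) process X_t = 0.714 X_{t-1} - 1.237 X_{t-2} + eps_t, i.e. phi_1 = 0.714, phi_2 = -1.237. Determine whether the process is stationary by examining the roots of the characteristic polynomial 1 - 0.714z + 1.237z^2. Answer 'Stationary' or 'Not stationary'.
\text{Not stationary}

The AR(p) characteristic polynomial is P(z) = 1 - 0.714z + 1.237z^2.
Stationarity requires all roots to lie outside the unit circle, i.e. |z| > 1 for every root.
Set 1 + (-0.714) z + (1.237) z^2 = 0, i.e. a z^2 + b z + c = 0 with a = 1.237, b = -0.714, c = 1.
Discriminant D = b^2 - 4ac = (-0.714)^2 - 4*(1.237)*1 = 0.509796 - (4.948) = -4.438204.
D < 0, so the roots are the complex-conjugate pair z = (-b +/- i sqrt(-D)) / (2a) = 0.2886 +/- 0.8515i.
For a conjugate pair |z|^2 = z * conj(z) = (product of roots) = c/a = 1/(1.237) = 0.808407, so |z| = sqrt(0.808407) = 0.8991 for both roots.
Moduli of all roots: 0.8991, 0.8991.
All moduli strictly greater than 1? No.
Verdict: Not stationary.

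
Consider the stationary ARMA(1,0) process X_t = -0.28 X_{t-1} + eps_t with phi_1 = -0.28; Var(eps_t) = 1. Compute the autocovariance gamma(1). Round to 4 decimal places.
\gamma(1) = -0.3038

Multiply the model equation by X_{t-k} and take expectations. With theta_0 = psi_0 = 1 and psi_j the MA(infinity) weights, this gives
  gamma(k) - sum_i phi_i gamma(k-i) = c_k,
  c_k = sigma^2 * sum_{j=k..q} theta_j psi_{j-k}   (c_k = 0 for k > q),
using gamma(-m) = gamma(m).
Pure AR (q = 0): c_0 = sigma^2 = 1, c_k = 0 for k >= 1.
Equations for k = 0 and k = 1 (AR order 1):
  gamma(0) = phi_1 gamma(1) + c_0
  gamma(1) = phi_1 gamma(0) + c_1
Substituting the second into the first: gamma(0) (1 - phi_1^2) = c_0 + phi_1 c_1, so
  gamma(0) = c_0 / (1 - phi_1^2) = 1 / (1 - (-0.28)^2) = 1 / 0.9216 = 1.085069.
  gamma(1) = phi_1 gamma(0) = (-0.28)(1.085069) = -0.303819.
Therefore gamma(1) = -0.3038 (to 4 decimal places).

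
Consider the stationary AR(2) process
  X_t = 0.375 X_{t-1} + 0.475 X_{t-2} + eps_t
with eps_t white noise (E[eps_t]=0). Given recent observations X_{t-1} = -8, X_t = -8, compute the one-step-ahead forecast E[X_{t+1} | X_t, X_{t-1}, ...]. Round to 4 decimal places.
E[X_{t+1} \mid \mathcal F_t] = -6.8000

For an AR(p) model X_t = c + sum_i phi_i X_{t-i} + eps_t, the
one-step-ahead conditional mean is
  E[X_{t+1} | X_t, ...] = c + sum_i phi_i X_{t+1-i}.
Substitute known values:
  E[X_{t+1} | ...] = (0.375) * (-8) + (0.475) * (-8)
                   = -6.8000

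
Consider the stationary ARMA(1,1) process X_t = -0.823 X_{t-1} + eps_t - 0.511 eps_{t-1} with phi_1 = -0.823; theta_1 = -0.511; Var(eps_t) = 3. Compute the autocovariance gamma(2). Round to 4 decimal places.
\gamma(2) = 14.5002

Multiply the model equation by X_{t-k} and take expectations. With theta_0 = psi_0 = 1 and psi_j the MA(infinity) weights, this gives
  gamma(k) - sum_i phi_i gamma(k-i) = c_k,
  c_k = sigma^2 * sum_{j=k..q} theta_j psi_{j-k}   (c_k = 0 for k > q),
using gamma(-m) = gamma(m).
psi-weights needed (psi_j = theta_j + sum_i phi_i psi_{j-i}):
  psi_1 = theta_1 + phi_1 = -0.511 + (-0.823) = -1.334
Right-hand sides:
  c_0 = sigma^2 (1 + theta_1 psi_1) = 3 * (1 + (-0.511)(-1.334)) = 3 * 1.681674 = 5.045022
  c_1 = sigma^2 theta_1 = 3 * (-0.511) = -1.533
  c_2 = 0
Equations for k = 0 and k = 1 (AR order 1):
  gamma(0) = phi_1 gamma(1) + c_0
  gamma(1) = phi_1 gamma(0) + c_1
Substituting the second into the first: gamma(0) (1 - phi_1^2) = c_0 + phi_1 c_1, so
  gamma(0) = (c_0 + phi_1 c_1) / (1 - phi_1^2) = (5.045022 + (-0.823)(-1.533)) / (1 - (-0.823)^2) = 6.306681 / 0.322671 = 19.545236.
  gamma(1) = phi_1 gamma(0) + c_1 = (-0.823)(19.545236) + (-1.533) = -17.61873.
For k = 2 (> q): gamma(2) = phi_1 gamma(1) = (-0.823)(-17.61873) = 14.500214.
Therefore gamma(2) = 14.5002 (to 4 decimal places).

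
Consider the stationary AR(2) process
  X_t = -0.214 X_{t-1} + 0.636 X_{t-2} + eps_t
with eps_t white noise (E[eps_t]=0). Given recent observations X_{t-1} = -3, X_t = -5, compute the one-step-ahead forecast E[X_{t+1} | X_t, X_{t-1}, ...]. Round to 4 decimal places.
E[X_{t+1} \mid \mathcal F_t] = -0.8380

For an AR(p) model X_t = c + sum_i phi_i X_{t-i} + eps_t, the
one-step-ahead conditional mean is
  E[X_{t+1} | X_t, ...] = c + sum_i phi_i X_{t+1-i}.
Substitute known values:
  E[X_{t+1} | ...] = (-0.214) * (-5) + (0.636) * (-3)
                   = -0.8380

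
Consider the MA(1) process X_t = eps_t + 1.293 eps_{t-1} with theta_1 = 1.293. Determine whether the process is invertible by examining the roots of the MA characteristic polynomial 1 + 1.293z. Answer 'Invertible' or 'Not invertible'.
\text{Not invertible}

The MA(q) characteristic polynomial is P(z) = 1 + 1.293z.
Invertibility requires all roots to lie outside the unit circle, i.e. |z| > 1 for every root.
This is linear in z: 1 + (1.293) z = 0  =>  z = -1/(1.293) = -0.773395,  |z| = 0.773395.
Moduli of all roots: 0.7734.
All moduli strictly greater than 1? No.
Verdict: Not invertible.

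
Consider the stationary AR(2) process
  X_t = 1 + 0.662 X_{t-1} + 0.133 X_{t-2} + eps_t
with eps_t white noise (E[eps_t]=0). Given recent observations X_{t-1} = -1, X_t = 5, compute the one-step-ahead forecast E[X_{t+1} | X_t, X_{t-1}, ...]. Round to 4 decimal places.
E[X_{t+1} \mid \mathcal F_t] = 4.1770

For an AR(p) model X_t = c + sum_i phi_i X_{t-i} + eps_t, the
one-step-ahead conditional mean is
  E[X_{t+1} | X_t, ...] = c + sum_i phi_i X_{t+1-i}.
Substitute known values:
  E[X_{t+1} | ...] = 1 + (0.662) * (5) + (0.133) * (-1)
                   = 4.1770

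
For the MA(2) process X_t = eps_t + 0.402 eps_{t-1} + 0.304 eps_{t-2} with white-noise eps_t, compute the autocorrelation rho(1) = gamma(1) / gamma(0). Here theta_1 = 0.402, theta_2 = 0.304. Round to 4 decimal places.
\rho(1) = 0.4180

For an MA(q) process with theta_0 = 1, the autocovariance is
  gamma(k) = sigma^2 * sum_{i=0..q-k} theta_i * theta_{i+k},
and rho(k) = gamma(k) / gamma(0). Sigma^2 cancels.
  numerator   = (1)*(0.402) + (0.402)*(0.304) = 0.524208.
  denominator = (1)^2 + (0.402)^2 + (0.304)^2 = 1.25402.
  rho(1) = 0.524208 / 1.25402 = 0.4180.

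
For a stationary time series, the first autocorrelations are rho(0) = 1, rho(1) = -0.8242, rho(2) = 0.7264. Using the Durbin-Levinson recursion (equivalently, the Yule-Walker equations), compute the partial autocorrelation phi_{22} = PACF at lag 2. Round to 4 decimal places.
\phi_{22} = 0.1469

The PACF at lag k is phi_{kk}, the last component of the solution
to the Yule-Walker system G_k phi = r_k where
  (G_k)_{ij} = rho(|i - j|), (r_k)_i = rho(i), i,j = 1..k.
Equivalently, Durbin-Levinson gives phi_{kk} iteratively:
  phi_{11} = rho(1)
  phi_{kk} = [rho(k) - sum_{j=1..k-1} phi_{k-1,j} rho(k-j)]
            / [1 - sum_{j=1..k-1} phi_{k-1,j} rho(j)],
  phi_{k,j} = phi_{k-1,j} - phi_{kk} phi_{k-1,k-j},  j = 1..k-1.
Step k = 1:
  phi_11 = rho(1) = -0.8242.
Step k = 2:
  phi_22 = [rho(2) - phi_11 rho(1)] / [1 - phi_11 rho(1)] = [0.7264 - (-0.8242)(-0.8242)] / [1 - (-0.8242)(-0.8242)]
         = 0.04709436 / 0.32069436 = 0.1469.
Therefore phi_{22} = 0.1469.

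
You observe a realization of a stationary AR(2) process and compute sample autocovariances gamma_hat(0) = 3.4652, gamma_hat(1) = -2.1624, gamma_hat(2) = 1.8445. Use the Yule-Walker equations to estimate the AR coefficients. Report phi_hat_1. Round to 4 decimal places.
\hat\phi_{1} = -0.4780

The Yule-Walker equations for an AR(p) process read, in matrix form,
  Gamma_p phi = r_p,   with   (Gamma_p)_{ij} = gamma(|i - j|),
                       (r_p)_i = gamma(i),   i,j = 1..p.
Substitute the sample gammas (Toeplitz matrix and right-hand side of size 2):
  Gamma_p = [[3.4652, -2.1624], [-2.1624, 3.4652]]
  r_p     = [-2.1624, 1.8445]
Written out:
  3.4652 phi_1 - 2.1624 phi_2 = -2.1624
  -2.1624 phi_1 + 3.4652 phi_2 = 1.8445
Solve by Cramer's rule:
  det = gamma(0)^2 - gamma(1)^2 = (3.4652)^2 - (-2.1624)^2 = 12.00761104 - 4.67597376 = 7.33163728
  phi_hat_1 = [gamma(1) gamma(0) - gamma(1) gamma(2)] / det = [(-2.1624)(3.4652) - (-2.1624)(1.8445)] / 7.33163728 = -3.50460168 / 7.33163728 = -0.478
  phi_hat_2 = [gamma(0) gamma(2) - gamma(1)^2] / det = [(3.4652)(1.8445) - (-2.1624)^2] / 7.33163728 = 1.71558764 / 7.33163728 = 0.234
So phi_hat = [-0.4780, 0.2340].
Therefore phi_hat_1 = -0.4780.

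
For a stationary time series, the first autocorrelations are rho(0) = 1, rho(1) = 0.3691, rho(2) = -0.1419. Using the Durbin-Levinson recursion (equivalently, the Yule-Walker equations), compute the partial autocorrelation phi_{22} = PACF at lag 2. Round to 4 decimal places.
\phi_{22} = -0.3220

The PACF at lag k is phi_{kk}, the last component of the solution
to the Yule-Walker system G_k phi = r_k where
  (G_k)_{ij} = rho(|i - j|), (r_k)_i = rho(i), i,j = 1..k.
Equivalently, Durbin-Levinson gives phi_{kk} iteratively:
  phi_{11} = rho(1)
  phi_{kk} = [rho(k) - sum_{j=1..k-1} phi_{k-1,j} rho(k-j)]
            / [1 - sum_{j=1..k-1} phi_{k-1,j} rho(j)],
  phi_{k,j} = phi_{k-1,j} - phi_{kk} phi_{k-1,k-j},  j = 1..k-1.
Step k = 1:
  phi_11 = rho(1) = 0.3691.
Step k = 2:
  phi_22 = [rho(2) - phi_11 rho(1)] / [1 - phi_11 rho(1)] = [-0.1419 - (0.3691)(0.3691)] / [1 - (0.3691)(0.3691)]
         = -0.27813481 / 0.86376519 = -0.322.
Therefore phi_{22} = -0.3220.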